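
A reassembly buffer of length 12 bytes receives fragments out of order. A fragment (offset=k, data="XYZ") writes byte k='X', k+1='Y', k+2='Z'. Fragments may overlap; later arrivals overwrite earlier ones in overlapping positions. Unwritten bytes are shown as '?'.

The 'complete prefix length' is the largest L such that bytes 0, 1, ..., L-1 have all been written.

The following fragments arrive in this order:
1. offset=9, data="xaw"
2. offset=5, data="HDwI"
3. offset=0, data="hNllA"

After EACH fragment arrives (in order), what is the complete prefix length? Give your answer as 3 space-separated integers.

Answer: 0 0 12

Derivation:
Fragment 1: offset=9 data="xaw" -> buffer=?????????xaw -> prefix_len=0
Fragment 2: offset=5 data="HDwI" -> buffer=?????HDwIxaw -> prefix_len=0
Fragment 3: offset=0 data="hNllA" -> buffer=hNllAHDwIxaw -> prefix_len=12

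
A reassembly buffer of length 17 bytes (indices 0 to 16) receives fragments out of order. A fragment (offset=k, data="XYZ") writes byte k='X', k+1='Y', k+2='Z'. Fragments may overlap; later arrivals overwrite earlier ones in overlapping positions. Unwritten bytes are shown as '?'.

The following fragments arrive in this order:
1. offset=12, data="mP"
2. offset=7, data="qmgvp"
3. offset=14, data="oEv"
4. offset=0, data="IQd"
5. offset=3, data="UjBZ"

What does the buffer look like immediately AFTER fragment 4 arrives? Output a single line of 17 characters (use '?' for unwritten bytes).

Answer: IQd????qmgvpmPoEv

Derivation:
Fragment 1: offset=12 data="mP" -> buffer=????????????mP???
Fragment 2: offset=7 data="qmgvp" -> buffer=???????qmgvpmP???
Fragment 3: offset=14 data="oEv" -> buffer=???????qmgvpmPoEv
Fragment 4: offset=0 data="IQd" -> buffer=IQd????qmgvpmPoEv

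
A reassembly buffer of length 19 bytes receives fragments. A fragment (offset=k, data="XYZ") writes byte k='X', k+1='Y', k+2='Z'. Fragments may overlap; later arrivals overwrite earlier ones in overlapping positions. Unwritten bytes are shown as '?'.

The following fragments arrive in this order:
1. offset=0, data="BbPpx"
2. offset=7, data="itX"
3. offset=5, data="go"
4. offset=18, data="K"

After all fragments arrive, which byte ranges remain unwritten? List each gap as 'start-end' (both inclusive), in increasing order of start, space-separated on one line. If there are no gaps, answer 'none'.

Answer: 10-17

Derivation:
Fragment 1: offset=0 len=5
Fragment 2: offset=7 len=3
Fragment 3: offset=5 len=2
Fragment 4: offset=18 len=1
Gaps: 10-17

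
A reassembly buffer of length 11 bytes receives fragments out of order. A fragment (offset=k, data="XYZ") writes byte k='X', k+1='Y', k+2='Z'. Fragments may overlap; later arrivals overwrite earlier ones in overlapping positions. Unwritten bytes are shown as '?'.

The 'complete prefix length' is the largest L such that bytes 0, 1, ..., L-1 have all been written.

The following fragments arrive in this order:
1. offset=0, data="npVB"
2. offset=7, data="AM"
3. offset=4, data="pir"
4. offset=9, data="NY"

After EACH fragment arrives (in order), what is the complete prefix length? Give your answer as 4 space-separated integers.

Answer: 4 4 9 11

Derivation:
Fragment 1: offset=0 data="npVB" -> buffer=npVB??????? -> prefix_len=4
Fragment 2: offset=7 data="AM" -> buffer=npVB???AM?? -> prefix_len=4
Fragment 3: offset=4 data="pir" -> buffer=npVBpirAM?? -> prefix_len=9
Fragment 4: offset=9 data="NY" -> buffer=npVBpirAMNY -> prefix_len=11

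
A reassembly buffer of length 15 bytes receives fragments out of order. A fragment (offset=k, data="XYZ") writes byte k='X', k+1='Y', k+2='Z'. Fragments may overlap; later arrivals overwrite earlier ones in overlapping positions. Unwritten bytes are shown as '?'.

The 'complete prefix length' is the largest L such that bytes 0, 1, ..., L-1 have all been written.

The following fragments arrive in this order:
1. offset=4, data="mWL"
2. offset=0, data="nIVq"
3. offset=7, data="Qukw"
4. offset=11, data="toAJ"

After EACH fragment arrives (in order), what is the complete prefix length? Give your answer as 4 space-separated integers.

Fragment 1: offset=4 data="mWL" -> buffer=????mWL???????? -> prefix_len=0
Fragment 2: offset=0 data="nIVq" -> buffer=nIVqmWL???????? -> prefix_len=7
Fragment 3: offset=7 data="Qukw" -> buffer=nIVqmWLQukw???? -> prefix_len=11
Fragment 4: offset=11 data="toAJ" -> buffer=nIVqmWLQukwtoAJ -> prefix_len=15

Answer: 0 7 11 15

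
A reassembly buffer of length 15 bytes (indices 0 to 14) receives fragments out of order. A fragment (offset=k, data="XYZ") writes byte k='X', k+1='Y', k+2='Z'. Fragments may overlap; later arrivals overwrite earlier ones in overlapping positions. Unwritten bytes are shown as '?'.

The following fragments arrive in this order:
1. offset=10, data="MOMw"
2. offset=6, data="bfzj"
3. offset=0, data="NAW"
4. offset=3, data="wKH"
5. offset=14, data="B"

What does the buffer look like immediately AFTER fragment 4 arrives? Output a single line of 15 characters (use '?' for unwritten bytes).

Fragment 1: offset=10 data="MOMw" -> buffer=??????????MOMw?
Fragment 2: offset=6 data="bfzj" -> buffer=??????bfzjMOMw?
Fragment 3: offset=0 data="NAW" -> buffer=NAW???bfzjMOMw?
Fragment 4: offset=3 data="wKH" -> buffer=NAWwKHbfzjMOMw?

Answer: NAWwKHbfzjMOMw?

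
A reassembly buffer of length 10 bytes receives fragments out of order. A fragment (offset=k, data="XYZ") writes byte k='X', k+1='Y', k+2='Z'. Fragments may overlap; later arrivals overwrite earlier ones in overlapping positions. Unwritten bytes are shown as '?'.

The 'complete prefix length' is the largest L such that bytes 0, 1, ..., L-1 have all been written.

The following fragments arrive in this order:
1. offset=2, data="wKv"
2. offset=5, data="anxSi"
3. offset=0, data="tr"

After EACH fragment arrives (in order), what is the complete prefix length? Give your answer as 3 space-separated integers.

Fragment 1: offset=2 data="wKv" -> buffer=??wKv????? -> prefix_len=0
Fragment 2: offset=5 data="anxSi" -> buffer=??wKvanxSi -> prefix_len=0
Fragment 3: offset=0 data="tr" -> buffer=trwKvanxSi -> prefix_len=10

Answer: 0 0 10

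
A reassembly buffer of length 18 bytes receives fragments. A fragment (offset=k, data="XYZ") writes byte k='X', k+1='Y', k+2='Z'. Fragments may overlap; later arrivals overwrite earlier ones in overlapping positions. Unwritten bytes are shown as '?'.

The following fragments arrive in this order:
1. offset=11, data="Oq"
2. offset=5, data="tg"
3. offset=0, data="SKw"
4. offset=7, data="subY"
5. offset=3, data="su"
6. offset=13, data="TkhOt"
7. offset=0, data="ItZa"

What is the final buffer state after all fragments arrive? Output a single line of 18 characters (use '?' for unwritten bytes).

Answer: ItZautgsubYOqTkhOt

Derivation:
Fragment 1: offset=11 data="Oq" -> buffer=???????????Oq?????
Fragment 2: offset=5 data="tg" -> buffer=?????tg????Oq?????
Fragment 3: offset=0 data="SKw" -> buffer=SKw??tg????Oq?????
Fragment 4: offset=7 data="subY" -> buffer=SKw??tgsubYOq?????
Fragment 5: offset=3 data="su" -> buffer=SKwsutgsubYOq?????
Fragment 6: offset=13 data="TkhOt" -> buffer=SKwsutgsubYOqTkhOt
Fragment 7: offset=0 data="ItZa" -> buffer=ItZautgsubYOqTkhOt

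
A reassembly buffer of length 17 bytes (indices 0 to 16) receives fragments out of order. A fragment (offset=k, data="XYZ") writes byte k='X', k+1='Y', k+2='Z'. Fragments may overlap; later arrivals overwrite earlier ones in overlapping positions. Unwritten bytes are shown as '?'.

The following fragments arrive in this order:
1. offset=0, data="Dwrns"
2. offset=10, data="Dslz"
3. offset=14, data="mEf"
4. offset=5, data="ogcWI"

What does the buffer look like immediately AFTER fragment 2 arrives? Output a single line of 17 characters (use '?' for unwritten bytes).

Fragment 1: offset=0 data="Dwrns" -> buffer=Dwrns????????????
Fragment 2: offset=10 data="Dslz" -> buffer=Dwrns?????Dslz???

Answer: Dwrns?????Dslz???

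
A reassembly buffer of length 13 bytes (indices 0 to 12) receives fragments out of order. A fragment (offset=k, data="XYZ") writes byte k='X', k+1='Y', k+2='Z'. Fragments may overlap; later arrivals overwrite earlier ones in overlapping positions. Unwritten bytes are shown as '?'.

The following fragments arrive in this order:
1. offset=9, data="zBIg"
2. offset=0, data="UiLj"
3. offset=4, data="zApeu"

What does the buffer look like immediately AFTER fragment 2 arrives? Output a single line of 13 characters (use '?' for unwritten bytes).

Fragment 1: offset=9 data="zBIg" -> buffer=?????????zBIg
Fragment 2: offset=0 data="UiLj" -> buffer=UiLj?????zBIg

Answer: UiLj?????zBIg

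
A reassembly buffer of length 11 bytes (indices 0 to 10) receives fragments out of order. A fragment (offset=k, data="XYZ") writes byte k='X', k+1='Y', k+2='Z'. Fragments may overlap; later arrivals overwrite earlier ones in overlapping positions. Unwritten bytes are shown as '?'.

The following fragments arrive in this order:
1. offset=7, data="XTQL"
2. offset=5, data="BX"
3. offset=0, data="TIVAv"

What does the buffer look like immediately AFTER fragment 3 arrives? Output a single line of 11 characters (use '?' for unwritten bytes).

Fragment 1: offset=7 data="XTQL" -> buffer=???????XTQL
Fragment 2: offset=5 data="BX" -> buffer=?????BXXTQL
Fragment 3: offset=0 data="TIVAv" -> buffer=TIVAvBXXTQL

Answer: TIVAvBXXTQL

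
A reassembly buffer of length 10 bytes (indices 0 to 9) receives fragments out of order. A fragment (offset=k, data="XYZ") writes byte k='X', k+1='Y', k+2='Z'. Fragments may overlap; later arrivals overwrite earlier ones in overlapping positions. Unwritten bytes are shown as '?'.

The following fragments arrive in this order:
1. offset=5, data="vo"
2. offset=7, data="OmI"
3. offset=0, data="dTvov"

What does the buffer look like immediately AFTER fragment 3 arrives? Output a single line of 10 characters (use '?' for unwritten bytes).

Fragment 1: offset=5 data="vo" -> buffer=?????vo???
Fragment 2: offset=7 data="OmI" -> buffer=?????voOmI
Fragment 3: offset=0 data="dTvov" -> buffer=dTvovvoOmI

Answer: dTvovvoOmI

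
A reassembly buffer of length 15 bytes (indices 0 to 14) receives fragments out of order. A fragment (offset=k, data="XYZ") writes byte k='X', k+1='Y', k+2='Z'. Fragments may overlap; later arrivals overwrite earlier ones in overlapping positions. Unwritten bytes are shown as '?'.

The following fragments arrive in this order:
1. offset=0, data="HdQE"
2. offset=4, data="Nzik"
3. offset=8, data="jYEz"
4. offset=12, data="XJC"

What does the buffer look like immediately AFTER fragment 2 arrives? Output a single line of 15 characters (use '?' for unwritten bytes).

Fragment 1: offset=0 data="HdQE" -> buffer=HdQE???????????
Fragment 2: offset=4 data="Nzik" -> buffer=HdQENzik???????

Answer: HdQENzik???????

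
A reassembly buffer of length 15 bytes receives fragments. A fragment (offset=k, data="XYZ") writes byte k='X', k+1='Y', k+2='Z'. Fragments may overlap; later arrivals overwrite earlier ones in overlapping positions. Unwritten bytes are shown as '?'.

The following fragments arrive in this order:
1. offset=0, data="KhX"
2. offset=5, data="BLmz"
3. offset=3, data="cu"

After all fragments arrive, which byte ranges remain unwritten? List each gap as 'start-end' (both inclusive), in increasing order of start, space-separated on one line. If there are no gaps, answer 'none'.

Answer: 9-14

Derivation:
Fragment 1: offset=0 len=3
Fragment 2: offset=5 len=4
Fragment 3: offset=3 len=2
Gaps: 9-14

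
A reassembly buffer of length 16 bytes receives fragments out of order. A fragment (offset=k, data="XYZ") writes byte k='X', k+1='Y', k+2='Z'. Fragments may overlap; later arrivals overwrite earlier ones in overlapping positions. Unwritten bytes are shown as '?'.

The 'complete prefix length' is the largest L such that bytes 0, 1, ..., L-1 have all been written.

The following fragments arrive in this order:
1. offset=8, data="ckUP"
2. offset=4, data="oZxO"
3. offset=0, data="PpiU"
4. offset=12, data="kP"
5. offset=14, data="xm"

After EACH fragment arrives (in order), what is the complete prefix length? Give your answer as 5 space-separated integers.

Fragment 1: offset=8 data="ckUP" -> buffer=????????ckUP???? -> prefix_len=0
Fragment 2: offset=4 data="oZxO" -> buffer=????oZxOckUP???? -> prefix_len=0
Fragment 3: offset=0 data="PpiU" -> buffer=PpiUoZxOckUP???? -> prefix_len=12
Fragment 4: offset=12 data="kP" -> buffer=PpiUoZxOckUPkP?? -> prefix_len=14
Fragment 5: offset=14 data="xm" -> buffer=PpiUoZxOckUPkPxm -> prefix_len=16

Answer: 0 0 12 14 16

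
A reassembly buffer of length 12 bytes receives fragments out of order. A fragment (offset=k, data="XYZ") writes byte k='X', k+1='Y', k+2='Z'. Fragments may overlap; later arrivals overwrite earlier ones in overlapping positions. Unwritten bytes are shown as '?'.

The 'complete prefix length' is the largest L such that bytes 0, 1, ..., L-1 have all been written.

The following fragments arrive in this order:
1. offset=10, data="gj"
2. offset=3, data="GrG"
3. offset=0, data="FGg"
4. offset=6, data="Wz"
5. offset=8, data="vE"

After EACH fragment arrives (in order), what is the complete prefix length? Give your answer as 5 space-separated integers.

Answer: 0 0 6 8 12

Derivation:
Fragment 1: offset=10 data="gj" -> buffer=??????????gj -> prefix_len=0
Fragment 2: offset=3 data="GrG" -> buffer=???GrG????gj -> prefix_len=0
Fragment 3: offset=0 data="FGg" -> buffer=FGgGrG????gj -> prefix_len=6
Fragment 4: offset=6 data="Wz" -> buffer=FGgGrGWz??gj -> prefix_len=8
Fragment 5: offset=8 data="vE" -> buffer=FGgGrGWzvEgj -> prefix_len=12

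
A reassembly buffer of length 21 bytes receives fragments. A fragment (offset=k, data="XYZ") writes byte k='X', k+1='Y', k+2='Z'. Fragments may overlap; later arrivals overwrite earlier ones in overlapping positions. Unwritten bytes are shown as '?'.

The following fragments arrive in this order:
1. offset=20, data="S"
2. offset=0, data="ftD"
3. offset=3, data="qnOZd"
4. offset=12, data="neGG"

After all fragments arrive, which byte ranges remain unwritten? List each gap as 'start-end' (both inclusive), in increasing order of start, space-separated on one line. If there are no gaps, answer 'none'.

Answer: 8-11 16-19

Derivation:
Fragment 1: offset=20 len=1
Fragment 2: offset=0 len=3
Fragment 3: offset=3 len=5
Fragment 4: offset=12 len=4
Gaps: 8-11 16-19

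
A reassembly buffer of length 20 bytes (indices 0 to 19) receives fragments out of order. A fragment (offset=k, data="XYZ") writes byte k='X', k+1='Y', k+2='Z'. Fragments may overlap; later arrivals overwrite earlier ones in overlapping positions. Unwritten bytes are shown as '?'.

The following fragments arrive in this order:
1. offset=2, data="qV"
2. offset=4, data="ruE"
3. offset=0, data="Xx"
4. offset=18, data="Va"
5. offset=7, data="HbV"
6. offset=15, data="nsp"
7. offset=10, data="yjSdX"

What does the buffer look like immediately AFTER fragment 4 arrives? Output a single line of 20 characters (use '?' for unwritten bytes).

Fragment 1: offset=2 data="qV" -> buffer=??qV????????????????
Fragment 2: offset=4 data="ruE" -> buffer=??qVruE?????????????
Fragment 3: offset=0 data="Xx" -> buffer=XxqVruE?????????????
Fragment 4: offset=18 data="Va" -> buffer=XxqVruE???????????Va

Answer: XxqVruE???????????Va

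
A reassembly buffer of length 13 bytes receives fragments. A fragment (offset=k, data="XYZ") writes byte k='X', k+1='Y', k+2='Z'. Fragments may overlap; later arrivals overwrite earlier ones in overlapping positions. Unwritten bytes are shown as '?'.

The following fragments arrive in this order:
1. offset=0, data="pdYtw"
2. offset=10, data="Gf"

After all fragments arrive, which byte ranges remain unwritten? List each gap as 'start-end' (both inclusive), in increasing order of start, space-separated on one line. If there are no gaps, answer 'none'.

Fragment 1: offset=0 len=5
Fragment 2: offset=10 len=2
Gaps: 5-9 12-12

Answer: 5-9 12-12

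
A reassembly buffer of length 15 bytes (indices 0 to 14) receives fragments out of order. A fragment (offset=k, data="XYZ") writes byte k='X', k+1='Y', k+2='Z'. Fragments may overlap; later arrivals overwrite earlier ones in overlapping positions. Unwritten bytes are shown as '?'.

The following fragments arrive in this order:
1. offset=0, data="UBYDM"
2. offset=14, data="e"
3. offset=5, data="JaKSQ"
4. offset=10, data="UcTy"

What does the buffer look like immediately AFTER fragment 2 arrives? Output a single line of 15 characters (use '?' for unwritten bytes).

Fragment 1: offset=0 data="UBYDM" -> buffer=UBYDM??????????
Fragment 2: offset=14 data="e" -> buffer=UBYDM?????????e

Answer: UBYDM?????????e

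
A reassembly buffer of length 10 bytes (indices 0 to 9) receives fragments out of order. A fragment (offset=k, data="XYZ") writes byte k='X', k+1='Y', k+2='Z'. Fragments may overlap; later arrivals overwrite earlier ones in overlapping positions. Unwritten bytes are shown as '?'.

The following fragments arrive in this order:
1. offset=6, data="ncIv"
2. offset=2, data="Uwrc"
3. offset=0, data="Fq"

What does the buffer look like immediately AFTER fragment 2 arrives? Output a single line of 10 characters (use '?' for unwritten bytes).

Fragment 1: offset=6 data="ncIv" -> buffer=??????ncIv
Fragment 2: offset=2 data="Uwrc" -> buffer=??UwrcncIv

Answer: ??UwrcncIv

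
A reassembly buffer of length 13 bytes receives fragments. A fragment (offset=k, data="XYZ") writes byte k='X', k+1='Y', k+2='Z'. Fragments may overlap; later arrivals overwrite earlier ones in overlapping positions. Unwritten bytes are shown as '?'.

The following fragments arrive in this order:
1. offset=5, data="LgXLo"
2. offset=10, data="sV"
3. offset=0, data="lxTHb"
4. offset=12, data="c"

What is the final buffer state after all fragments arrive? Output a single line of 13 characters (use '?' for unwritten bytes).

Answer: lxTHbLgXLosVc

Derivation:
Fragment 1: offset=5 data="LgXLo" -> buffer=?????LgXLo???
Fragment 2: offset=10 data="sV" -> buffer=?????LgXLosV?
Fragment 3: offset=0 data="lxTHb" -> buffer=lxTHbLgXLosV?
Fragment 4: offset=12 data="c" -> buffer=lxTHbLgXLosVc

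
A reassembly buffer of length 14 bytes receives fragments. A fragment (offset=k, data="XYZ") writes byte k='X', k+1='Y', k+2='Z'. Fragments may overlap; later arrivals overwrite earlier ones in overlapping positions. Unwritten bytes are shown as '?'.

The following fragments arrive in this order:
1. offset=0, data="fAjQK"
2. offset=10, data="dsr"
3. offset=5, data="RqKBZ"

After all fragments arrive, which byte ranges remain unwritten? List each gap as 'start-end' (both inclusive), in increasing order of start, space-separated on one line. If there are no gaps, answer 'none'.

Fragment 1: offset=0 len=5
Fragment 2: offset=10 len=3
Fragment 3: offset=5 len=5
Gaps: 13-13

Answer: 13-13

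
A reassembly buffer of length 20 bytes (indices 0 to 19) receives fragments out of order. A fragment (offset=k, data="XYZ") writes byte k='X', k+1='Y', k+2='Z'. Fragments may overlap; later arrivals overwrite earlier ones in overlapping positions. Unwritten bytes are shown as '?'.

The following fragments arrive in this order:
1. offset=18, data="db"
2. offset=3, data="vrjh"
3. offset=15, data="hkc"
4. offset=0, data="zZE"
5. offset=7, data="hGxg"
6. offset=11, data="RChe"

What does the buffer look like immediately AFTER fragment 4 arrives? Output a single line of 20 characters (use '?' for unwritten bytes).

Fragment 1: offset=18 data="db" -> buffer=??????????????????db
Fragment 2: offset=3 data="vrjh" -> buffer=???vrjh???????????db
Fragment 3: offset=15 data="hkc" -> buffer=???vrjh????????hkcdb
Fragment 4: offset=0 data="zZE" -> buffer=zZEvrjh????????hkcdb

Answer: zZEvrjh????????hkcdb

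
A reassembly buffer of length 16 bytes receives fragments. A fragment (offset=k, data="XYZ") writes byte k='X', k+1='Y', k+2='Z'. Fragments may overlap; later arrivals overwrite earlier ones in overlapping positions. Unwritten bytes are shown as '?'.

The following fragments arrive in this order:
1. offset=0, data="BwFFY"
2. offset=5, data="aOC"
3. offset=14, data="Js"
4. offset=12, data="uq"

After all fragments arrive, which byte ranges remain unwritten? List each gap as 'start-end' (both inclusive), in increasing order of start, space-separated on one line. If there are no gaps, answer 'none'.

Answer: 8-11

Derivation:
Fragment 1: offset=0 len=5
Fragment 2: offset=5 len=3
Fragment 3: offset=14 len=2
Fragment 4: offset=12 len=2
Gaps: 8-11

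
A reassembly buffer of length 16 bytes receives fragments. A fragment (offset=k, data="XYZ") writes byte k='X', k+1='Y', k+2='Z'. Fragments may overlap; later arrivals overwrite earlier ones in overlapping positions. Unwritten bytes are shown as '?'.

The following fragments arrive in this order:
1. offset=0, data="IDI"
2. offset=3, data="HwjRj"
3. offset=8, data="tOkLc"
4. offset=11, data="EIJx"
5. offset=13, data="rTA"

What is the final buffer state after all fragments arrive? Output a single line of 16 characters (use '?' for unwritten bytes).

Answer: IDIHwjRjtOkEIrTA

Derivation:
Fragment 1: offset=0 data="IDI" -> buffer=IDI?????????????
Fragment 2: offset=3 data="HwjRj" -> buffer=IDIHwjRj????????
Fragment 3: offset=8 data="tOkLc" -> buffer=IDIHwjRjtOkLc???
Fragment 4: offset=11 data="EIJx" -> buffer=IDIHwjRjtOkEIJx?
Fragment 5: offset=13 data="rTA" -> buffer=IDIHwjRjtOkEIrTA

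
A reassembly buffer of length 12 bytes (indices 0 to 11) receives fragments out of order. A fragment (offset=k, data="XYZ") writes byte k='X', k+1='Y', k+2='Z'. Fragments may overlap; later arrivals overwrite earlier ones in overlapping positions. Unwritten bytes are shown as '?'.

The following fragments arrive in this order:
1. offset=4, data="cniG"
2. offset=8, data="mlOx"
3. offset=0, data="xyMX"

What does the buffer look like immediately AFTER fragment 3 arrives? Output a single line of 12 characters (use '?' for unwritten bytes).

Answer: xyMXcniGmlOx

Derivation:
Fragment 1: offset=4 data="cniG" -> buffer=????cniG????
Fragment 2: offset=8 data="mlOx" -> buffer=????cniGmlOx
Fragment 3: offset=0 data="xyMX" -> buffer=xyMXcniGmlOx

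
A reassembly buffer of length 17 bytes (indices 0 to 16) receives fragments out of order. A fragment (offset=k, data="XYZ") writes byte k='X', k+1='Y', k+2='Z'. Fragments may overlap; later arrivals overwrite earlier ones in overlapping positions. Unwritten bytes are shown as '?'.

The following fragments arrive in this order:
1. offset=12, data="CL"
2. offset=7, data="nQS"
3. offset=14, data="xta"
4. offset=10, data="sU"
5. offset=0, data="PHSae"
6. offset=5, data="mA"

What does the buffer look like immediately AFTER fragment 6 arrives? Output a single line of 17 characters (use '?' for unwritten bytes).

Answer: PHSaemAnQSsUCLxta

Derivation:
Fragment 1: offset=12 data="CL" -> buffer=????????????CL???
Fragment 2: offset=7 data="nQS" -> buffer=???????nQS??CL???
Fragment 3: offset=14 data="xta" -> buffer=???????nQS??CLxta
Fragment 4: offset=10 data="sU" -> buffer=???????nQSsUCLxta
Fragment 5: offset=0 data="PHSae" -> buffer=PHSae??nQSsUCLxta
Fragment 6: offset=5 data="mA" -> buffer=PHSaemAnQSsUCLxta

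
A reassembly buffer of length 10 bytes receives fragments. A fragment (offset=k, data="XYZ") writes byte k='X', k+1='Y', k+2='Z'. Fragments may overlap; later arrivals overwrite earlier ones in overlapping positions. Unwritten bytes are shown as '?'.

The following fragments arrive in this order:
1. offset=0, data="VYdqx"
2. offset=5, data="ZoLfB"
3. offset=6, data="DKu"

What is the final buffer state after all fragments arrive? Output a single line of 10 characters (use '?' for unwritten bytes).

Answer: VYdqxZDKuB

Derivation:
Fragment 1: offset=0 data="VYdqx" -> buffer=VYdqx?????
Fragment 2: offset=5 data="ZoLfB" -> buffer=VYdqxZoLfB
Fragment 3: offset=6 data="DKu" -> buffer=VYdqxZDKuB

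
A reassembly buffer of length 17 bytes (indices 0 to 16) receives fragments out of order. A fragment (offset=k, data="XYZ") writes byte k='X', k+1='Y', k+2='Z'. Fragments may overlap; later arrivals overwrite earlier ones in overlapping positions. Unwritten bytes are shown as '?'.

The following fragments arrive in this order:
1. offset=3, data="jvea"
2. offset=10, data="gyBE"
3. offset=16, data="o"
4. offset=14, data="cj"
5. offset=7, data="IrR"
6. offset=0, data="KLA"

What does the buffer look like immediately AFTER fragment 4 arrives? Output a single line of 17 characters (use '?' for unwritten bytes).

Fragment 1: offset=3 data="jvea" -> buffer=???jvea??????????
Fragment 2: offset=10 data="gyBE" -> buffer=???jvea???gyBE???
Fragment 3: offset=16 data="o" -> buffer=???jvea???gyBE??o
Fragment 4: offset=14 data="cj" -> buffer=???jvea???gyBEcjo

Answer: ???jvea???gyBEcjo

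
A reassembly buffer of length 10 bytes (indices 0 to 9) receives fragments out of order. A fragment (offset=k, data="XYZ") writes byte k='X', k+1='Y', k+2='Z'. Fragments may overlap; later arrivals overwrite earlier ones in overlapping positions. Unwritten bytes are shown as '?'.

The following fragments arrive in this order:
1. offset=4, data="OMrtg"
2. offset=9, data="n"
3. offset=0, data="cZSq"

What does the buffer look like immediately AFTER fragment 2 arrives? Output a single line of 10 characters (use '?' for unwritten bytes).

Fragment 1: offset=4 data="OMrtg" -> buffer=????OMrtg?
Fragment 2: offset=9 data="n" -> buffer=????OMrtgn

Answer: ????OMrtgn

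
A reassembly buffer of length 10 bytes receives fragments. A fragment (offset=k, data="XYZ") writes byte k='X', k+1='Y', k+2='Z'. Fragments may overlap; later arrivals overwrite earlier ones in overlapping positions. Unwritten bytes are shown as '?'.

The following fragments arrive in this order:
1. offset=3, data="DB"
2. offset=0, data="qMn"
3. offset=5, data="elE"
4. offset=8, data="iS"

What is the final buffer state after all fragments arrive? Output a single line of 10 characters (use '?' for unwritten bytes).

Answer: qMnDBelEiS

Derivation:
Fragment 1: offset=3 data="DB" -> buffer=???DB?????
Fragment 2: offset=0 data="qMn" -> buffer=qMnDB?????
Fragment 3: offset=5 data="elE" -> buffer=qMnDBelE??
Fragment 4: offset=8 data="iS" -> buffer=qMnDBelEiS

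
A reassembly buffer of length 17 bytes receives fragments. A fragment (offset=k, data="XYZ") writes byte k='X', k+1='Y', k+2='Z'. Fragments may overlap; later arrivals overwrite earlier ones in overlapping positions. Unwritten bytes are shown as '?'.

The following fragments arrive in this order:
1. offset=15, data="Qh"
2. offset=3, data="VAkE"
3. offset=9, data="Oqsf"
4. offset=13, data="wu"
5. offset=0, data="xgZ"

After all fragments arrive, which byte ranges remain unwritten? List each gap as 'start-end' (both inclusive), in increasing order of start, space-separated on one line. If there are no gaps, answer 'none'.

Answer: 7-8

Derivation:
Fragment 1: offset=15 len=2
Fragment 2: offset=3 len=4
Fragment 3: offset=9 len=4
Fragment 4: offset=13 len=2
Fragment 5: offset=0 len=3
Gaps: 7-8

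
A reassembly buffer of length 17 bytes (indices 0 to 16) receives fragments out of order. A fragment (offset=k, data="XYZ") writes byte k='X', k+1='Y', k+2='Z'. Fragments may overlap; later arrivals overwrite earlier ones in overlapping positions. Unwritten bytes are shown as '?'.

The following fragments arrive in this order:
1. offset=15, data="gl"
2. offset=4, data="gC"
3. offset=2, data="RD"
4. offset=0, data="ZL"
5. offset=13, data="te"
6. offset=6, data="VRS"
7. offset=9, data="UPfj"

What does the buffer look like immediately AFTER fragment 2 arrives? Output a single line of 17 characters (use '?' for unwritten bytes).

Fragment 1: offset=15 data="gl" -> buffer=???????????????gl
Fragment 2: offset=4 data="gC" -> buffer=????gC?????????gl

Answer: ????gC?????????gl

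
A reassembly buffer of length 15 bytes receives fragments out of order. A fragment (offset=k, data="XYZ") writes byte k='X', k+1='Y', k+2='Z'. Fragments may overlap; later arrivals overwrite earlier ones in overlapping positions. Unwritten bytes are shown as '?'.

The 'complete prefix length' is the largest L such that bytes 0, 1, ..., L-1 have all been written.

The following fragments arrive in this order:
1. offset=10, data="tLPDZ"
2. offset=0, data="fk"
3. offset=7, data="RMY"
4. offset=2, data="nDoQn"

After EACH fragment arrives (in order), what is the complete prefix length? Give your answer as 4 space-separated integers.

Fragment 1: offset=10 data="tLPDZ" -> buffer=??????????tLPDZ -> prefix_len=0
Fragment 2: offset=0 data="fk" -> buffer=fk????????tLPDZ -> prefix_len=2
Fragment 3: offset=7 data="RMY" -> buffer=fk?????RMYtLPDZ -> prefix_len=2
Fragment 4: offset=2 data="nDoQn" -> buffer=fknDoQnRMYtLPDZ -> prefix_len=15

Answer: 0 2 2 15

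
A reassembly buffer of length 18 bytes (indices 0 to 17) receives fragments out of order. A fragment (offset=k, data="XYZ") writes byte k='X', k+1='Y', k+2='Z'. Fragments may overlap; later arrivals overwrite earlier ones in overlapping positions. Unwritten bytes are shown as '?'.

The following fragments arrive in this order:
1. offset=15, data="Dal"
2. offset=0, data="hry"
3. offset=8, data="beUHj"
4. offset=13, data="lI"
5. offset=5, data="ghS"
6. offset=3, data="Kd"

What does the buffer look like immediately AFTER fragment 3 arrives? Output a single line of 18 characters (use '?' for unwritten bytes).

Answer: hry?????beUHj??Dal

Derivation:
Fragment 1: offset=15 data="Dal" -> buffer=???????????????Dal
Fragment 2: offset=0 data="hry" -> buffer=hry????????????Dal
Fragment 3: offset=8 data="beUHj" -> buffer=hry?????beUHj??Dal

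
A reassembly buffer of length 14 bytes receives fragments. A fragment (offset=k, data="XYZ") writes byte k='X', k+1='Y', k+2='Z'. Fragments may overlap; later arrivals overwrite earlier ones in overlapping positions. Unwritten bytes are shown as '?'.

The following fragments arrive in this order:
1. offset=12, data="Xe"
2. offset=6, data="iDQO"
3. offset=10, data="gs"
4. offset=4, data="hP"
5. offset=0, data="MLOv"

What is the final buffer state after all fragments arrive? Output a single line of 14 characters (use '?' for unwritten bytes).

Fragment 1: offset=12 data="Xe" -> buffer=????????????Xe
Fragment 2: offset=6 data="iDQO" -> buffer=??????iDQO??Xe
Fragment 3: offset=10 data="gs" -> buffer=??????iDQOgsXe
Fragment 4: offset=4 data="hP" -> buffer=????hPiDQOgsXe
Fragment 5: offset=0 data="MLOv" -> buffer=MLOvhPiDQOgsXe

Answer: MLOvhPiDQOgsXe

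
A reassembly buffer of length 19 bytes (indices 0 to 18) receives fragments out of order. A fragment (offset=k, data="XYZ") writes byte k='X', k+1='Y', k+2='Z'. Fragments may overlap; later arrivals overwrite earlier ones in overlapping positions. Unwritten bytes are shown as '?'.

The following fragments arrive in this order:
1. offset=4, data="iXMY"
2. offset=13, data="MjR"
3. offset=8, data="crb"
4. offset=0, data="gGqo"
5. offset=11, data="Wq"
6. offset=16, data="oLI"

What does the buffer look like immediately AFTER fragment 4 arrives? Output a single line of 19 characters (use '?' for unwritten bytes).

Fragment 1: offset=4 data="iXMY" -> buffer=????iXMY???????????
Fragment 2: offset=13 data="MjR" -> buffer=????iXMY?????MjR???
Fragment 3: offset=8 data="crb" -> buffer=????iXMYcrb??MjR???
Fragment 4: offset=0 data="gGqo" -> buffer=gGqoiXMYcrb??MjR???

Answer: gGqoiXMYcrb??MjR???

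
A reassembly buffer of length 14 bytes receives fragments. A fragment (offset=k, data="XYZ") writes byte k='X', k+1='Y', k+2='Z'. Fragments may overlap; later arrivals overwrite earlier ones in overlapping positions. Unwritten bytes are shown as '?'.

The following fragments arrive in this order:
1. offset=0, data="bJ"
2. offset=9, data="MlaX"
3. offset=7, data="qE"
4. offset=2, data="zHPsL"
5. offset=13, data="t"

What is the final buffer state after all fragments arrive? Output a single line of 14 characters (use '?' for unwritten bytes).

Fragment 1: offset=0 data="bJ" -> buffer=bJ????????????
Fragment 2: offset=9 data="MlaX" -> buffer=bJ???????MlaX?
Fragment 3: offset=7 data="qE" -> buffer=bJ?????qEMlaX?
Fragment 4: offset=2 data="zHPsL" -> buffer=bJzHPsLqEMlaX?
Fragment 5: offset=13 data="t" -> buffer=bJzHPsLqEMlaXt

Answer: bJzHPsLqEMlaXt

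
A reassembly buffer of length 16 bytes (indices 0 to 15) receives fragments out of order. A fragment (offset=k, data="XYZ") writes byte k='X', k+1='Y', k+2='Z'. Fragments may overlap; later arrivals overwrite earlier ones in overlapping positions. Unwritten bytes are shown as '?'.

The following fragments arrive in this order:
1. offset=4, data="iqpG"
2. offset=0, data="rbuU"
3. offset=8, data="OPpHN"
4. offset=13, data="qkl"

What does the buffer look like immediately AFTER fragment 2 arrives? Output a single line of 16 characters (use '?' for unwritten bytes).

Answer: rbuUiqpG????????

Derivation:
Fragment 1: offset=4 data="iqpG" -> buffer=????iqpG????????
Fragment 2: offset=0 data="rbuU" -> buffer=rbuUiqpG????????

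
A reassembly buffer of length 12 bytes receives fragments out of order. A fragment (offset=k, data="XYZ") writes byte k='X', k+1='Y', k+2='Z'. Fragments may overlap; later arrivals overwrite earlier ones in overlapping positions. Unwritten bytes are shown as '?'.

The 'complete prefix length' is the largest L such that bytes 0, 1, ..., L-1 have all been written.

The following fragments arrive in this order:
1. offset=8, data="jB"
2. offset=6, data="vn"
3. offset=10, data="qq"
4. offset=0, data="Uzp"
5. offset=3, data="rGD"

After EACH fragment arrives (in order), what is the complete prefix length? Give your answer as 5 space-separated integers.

Answer: 0 0 0 3 12

Derivation:
Fragment 1: offset=8 data="jB" -> buffer=????????jB?? -> prefix_len=0
Fragment 2: offset=6 data="vn" -> buffer=??????vnjB?? -> prefix_len=0
Fragment 3: offset=10 data="qq" -> buffer=??????vnjBqq -> prefix_len=0
Fragment 4: offset=0 data="Uzp" -> buffer=Uzp???vnjBqq -> prefix_len=3
Fragment 5: offset=3 data="rGD" -> buffer=UzprGDvnjBqq -> prefix_len=12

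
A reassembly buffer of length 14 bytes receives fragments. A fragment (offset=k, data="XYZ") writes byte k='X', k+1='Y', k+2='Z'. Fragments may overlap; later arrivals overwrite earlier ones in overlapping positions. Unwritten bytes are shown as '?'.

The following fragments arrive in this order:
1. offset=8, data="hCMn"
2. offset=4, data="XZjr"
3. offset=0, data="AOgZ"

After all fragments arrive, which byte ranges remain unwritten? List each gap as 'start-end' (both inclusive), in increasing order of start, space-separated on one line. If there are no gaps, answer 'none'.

Answer: 12-13

Derivation:
Fragment 1: offset=8 len=4
Fragment 2: offset=4 len=4
Fragment 3: offset=0 len=4
Gaps: 12-13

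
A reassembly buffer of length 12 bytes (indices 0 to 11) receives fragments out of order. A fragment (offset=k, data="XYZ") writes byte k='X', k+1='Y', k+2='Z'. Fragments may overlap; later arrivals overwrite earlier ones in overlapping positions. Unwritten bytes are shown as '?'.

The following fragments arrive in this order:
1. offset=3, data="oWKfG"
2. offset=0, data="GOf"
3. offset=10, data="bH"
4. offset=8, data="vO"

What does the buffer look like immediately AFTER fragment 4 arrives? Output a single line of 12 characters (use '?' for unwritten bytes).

Answer: GOfoWKfGvObH

Derivation:
Fragment 1: offset=3 data="oWKfG" -> buffer=???oWKfG????
Fragment 2: offset=0 data="GOf" -> buffer=GOfoWKfG????
Fragment 3: offset=10 data="bH" -> buffer=GOfoWKfG??bH
Fragment 4: offset=8 data="vO" -> buffer=GOfoWKfGvObH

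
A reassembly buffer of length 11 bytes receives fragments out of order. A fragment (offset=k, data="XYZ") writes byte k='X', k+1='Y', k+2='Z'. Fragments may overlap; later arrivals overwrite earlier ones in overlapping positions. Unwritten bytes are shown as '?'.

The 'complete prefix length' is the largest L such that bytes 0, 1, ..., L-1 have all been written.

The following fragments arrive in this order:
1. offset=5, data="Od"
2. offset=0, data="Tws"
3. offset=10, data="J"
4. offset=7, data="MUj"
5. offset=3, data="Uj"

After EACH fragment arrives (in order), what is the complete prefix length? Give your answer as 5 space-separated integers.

Fragment 1: offset=5 data="Od" -> buffer=?????Od???? -> prefix_len=0
Fragment 2: offset=0 data="Tws" -> buffer=Tws??Od???? -> prefix_len=3
Fragment 3: offset=10 data="J" -> buffer=Tws??Od???J -> prefix_len=3
Fragment 4: offset=7 data="MUj" -> buffer=Tws??OdMUjJ -> prefix_len=3
Fragment 5: offset=3 data="Uj" -> buffer=TwsUjOdMUjJ -> prefix_len=11

Answer: 0 3 3 3 11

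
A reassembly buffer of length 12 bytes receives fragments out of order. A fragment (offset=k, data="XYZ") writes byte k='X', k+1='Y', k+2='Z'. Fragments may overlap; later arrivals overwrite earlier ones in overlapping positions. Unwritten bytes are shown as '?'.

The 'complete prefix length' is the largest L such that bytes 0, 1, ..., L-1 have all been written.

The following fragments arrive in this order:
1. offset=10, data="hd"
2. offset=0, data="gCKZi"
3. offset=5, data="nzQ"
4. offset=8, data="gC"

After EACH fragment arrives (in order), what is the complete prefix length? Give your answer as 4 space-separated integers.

Fragment 1: offset=10 data="hd" -> buffer=??????????hd -> prefix_len=0
Fragment 2: offset=0 data="gCKZi" -> buffer=gCKZi?????hd -> prefix_len=5
Fragment 3: offset=5 data="nzQ" -> buffer=gCKZinzQ??hd -> prefix_len=8
Fragment 4: offset=8 data="gC" -> buffer=gCKZinzQgChd -> prefix_len=12

Answer: 0 5 8 12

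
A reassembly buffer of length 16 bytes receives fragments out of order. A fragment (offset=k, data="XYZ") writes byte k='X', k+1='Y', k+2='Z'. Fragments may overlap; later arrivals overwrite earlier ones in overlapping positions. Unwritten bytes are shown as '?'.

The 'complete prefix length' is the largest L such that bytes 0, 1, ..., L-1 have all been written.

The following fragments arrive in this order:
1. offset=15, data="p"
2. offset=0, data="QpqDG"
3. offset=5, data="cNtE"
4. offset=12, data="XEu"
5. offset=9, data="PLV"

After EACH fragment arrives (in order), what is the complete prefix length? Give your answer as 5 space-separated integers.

Fragment 1: offset=15 data="p" -> buffer=???????????????p -> prefix_len=0
Fragment 2: offset=0 data="QpqDG" -> buffer=QpqDG??????????p -> prefix_len=5
Fragment 3: offset=5 data="cNtE" -> buffer=QpqDGcNtE??????p -> prefix_len=9
Fragment 4: offset=12 data="XEu" -> buffer=QpqDGcNtE???XEup -> prefix_len=9
Fragment 5: offset=9 data="PLV" -> buffer=QpqDGcNtEPLVXEup -> prefix_len=16

Answer: 0 5 9 9 16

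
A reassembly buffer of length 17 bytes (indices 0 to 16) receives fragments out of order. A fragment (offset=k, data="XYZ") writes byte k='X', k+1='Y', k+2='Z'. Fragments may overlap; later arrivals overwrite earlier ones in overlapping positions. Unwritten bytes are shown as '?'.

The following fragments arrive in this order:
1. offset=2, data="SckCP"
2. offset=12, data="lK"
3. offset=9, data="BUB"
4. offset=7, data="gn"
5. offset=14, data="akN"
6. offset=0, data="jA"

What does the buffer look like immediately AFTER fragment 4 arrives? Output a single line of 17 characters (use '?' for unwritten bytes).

Answer: ??SckCPgnBUBlK???

Derivation:
Fragment 1: offset=2 data="SckCP" -> buffer=??SckCP??????????
Fragment 2: offset=12 data="lK" -> buffer=??SckCP?????lK???
Fragment 3: offset=9 data="BUB" -> buffer=??SckCP??BUBlK???
Fragment 4: offset=7 data="gn" -> buffer=??SckCPgnBUBlK???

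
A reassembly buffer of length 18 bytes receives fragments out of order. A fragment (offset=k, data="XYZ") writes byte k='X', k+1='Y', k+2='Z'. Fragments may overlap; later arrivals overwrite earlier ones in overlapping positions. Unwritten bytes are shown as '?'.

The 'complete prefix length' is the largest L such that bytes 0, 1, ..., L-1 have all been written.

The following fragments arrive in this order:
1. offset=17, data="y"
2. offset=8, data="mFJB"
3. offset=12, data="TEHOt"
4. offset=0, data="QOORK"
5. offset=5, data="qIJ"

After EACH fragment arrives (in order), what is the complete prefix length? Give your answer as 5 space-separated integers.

Answer: 0 0 0 5 18

Derivation:
Fragment 1: offset=17 data="y" -> buffer=?????????????????y -> prefix_len=0
Fragment 2: offset=8 data="mFJB" -> buffer=????????mFJB?????y -> prefix_len=0
Fragment 3: offset=12 data="TEHOt" -> buffer=????????mFJBTEHOty -> prefix_len=0
Fragment 4: offset=0 data="QOORK" -> buffer=QOORK???mFJBTEHOty -> prefix_len=5
Fragment 5: offset=5 data="qIJ" -> buffer=QOORKqIJmFJBTEHOty -> prefix_len=18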